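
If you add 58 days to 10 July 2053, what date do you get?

September 6, 2053

Jul has 31 days: +22 → Aug 1, 2053 (36 left).
Aug has 31 days: +31 → Sep 1, 2053 (5 left).
+5 → Sep 6, 2053.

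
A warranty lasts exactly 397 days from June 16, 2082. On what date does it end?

Jun has 30 days: +15 → Jul 1, 2082 (382 left).
Jul has 31 days: +31 → Aug 1, 2082 (351 left).
Aug has 31 days: +31 → Sep 1, 2082 (320 left).
Sep has 30 days: +30 → Oct 1, 2082 (290 left).
Oct has 31 days: +31 → Nov 1, 2082 (259 left).
Nov has 30 days: +30 → Dec 1, 2082 (229 left).
Dec has 31 days: +31 → Jan 1, 2083 (198 left).
Jan has 31 days: +31 → Feb 1, 2083 (167 left).
Feb has 28 days: +28 → Mar 1, 2083 (139 left).
Mar has 31 days: +31 → Apr 1, 2083 (108 left).
Apr has 30 days: +30 → May 1, 2083 (78 left).
May has 31 days: +31 → Jun 1, 2083 (47 left).
Jun has 30 days: +30 → Jul 1, 2083 (17 left).
+17 → Jul 18, 2083.

July 18, 2083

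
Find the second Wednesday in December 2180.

December 1, 2180 is a Friday.
The first Wednesday is therefore December 6 (5 days later).
The second Wednesday is 6 + 1×7 = December 13.

December 13, 2180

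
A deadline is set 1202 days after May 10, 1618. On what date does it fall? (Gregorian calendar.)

+365 (one year) → May 10, 1619 (837 left).
+366 (one year; includes Feb 29, 1620) → May 10, 1620 (471 left).
+365 (one year) → May 10, 1621 (106 left).
May has 31 days: +22 → Jun 1, 1621 (84 left).
Jun has 30 days: +30 → Jul 1, 1621 (54 left).
Jul has 31 days: +31 → Aug 1, 1621 (23 left).
+23 → Aug 24, 1621.

August 24, 1621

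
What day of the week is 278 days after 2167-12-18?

First find the weekday of Dec 18, 2167. Doomsday rule: the anchor day for the 2100s is Sunday. For year 67: 67÷12 = 5 r 7, and 7÷4 = 1, so 5+7+1 = 13.
Sunday + 13 ≡ Saturday — that's 2167's doomsday.
In December the doomsday date is Dec 12.
Dec 18 is 6 days after Dec 12; 6 mod 7 = 6, so Saturday + 6 = Friday.
278 mod 7 = 5, so 278 days after a Friday is Friday + 5 = Wednesday.

Wednesday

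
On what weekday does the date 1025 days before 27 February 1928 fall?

Friday

First find the weekday of Feb 27, 1928. Doomsday rule: the anchor day for the 1900s is Wednesday. For year 28: 28÷12 = 2 r 4, and 4÷4 = 1, so 2+4+1 = 7.
Wednesday + 7 ≡ Wednesday — that's 1928's doomsday.
In February the doomsday date is Feb 29 (1928 is a leap year (divisible by 4)).
Feb 27 is 2 days before Feb 29; 2 mod 7 = 2, so Wednesday − 2 = Monday.
1025 mod 7 = 3, so 1025 days before a Monday is Monday − 3 = Friday.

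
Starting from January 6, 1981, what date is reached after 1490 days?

+365 (one year) → Jan 6, 1982 (1125 left).
+365 (one year) → Jan 6, 1983 (760 left).
+365 (one year) → Jan 6, 1984 (395 left).
Jan has 31 days: +26 → Feb 1, 1984 (369 left).
Feb has 29 days: +29 → Mar 1, 1984 (340 left).
Mar has 31 days: +31 → Apr 1, 1984 (309 left).
Apr has 30 days: +30 → May 1, 1984 (279 left).
May has 31 days: +31 → Jun 1, 1984 (248 left).
Jun has 30 days: +30 → Jul 1, 1984 (218 left).
Jul has 31 days: +31 → Aug 1, 1984 (187 left).
Aug has 31 days: +31 → Sep 1, 1984 (156 left).
Sep has 30 days: +30 → Oct 1, 1984 (126 left).
Oct has 31 days: +31 → Nov 1, 1984 (95 left).
Nov has 30 days: +30 → Dec 1, 1984 (65 left).
Dec has 31 days: +31 → Jan 1, 1985 (34 left).
Jan has 31 days: +31 → Feb 1, 1985 (3 left).
+3 → Feb 4, 1985.

February 4, 1985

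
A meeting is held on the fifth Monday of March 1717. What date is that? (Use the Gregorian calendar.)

March 29, 1717

March 1, 1717 is a Monday.
The first Monday is therefore March 1 (same day).
The fifth Monday is 1 + 4×7 = March 29.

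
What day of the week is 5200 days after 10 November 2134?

First find the weekday of Nov 10, 2134. Doomsday rule: the anchor day for the 2100s is Sunday. For year 34: 34÷12 = 2 r 10, and 10÷4 = 2, so 2+10+2 = 14.
Sunday + 14 ≡ Sunday — that's 2134's doomsday.
In November the doomsday date is Nov 7.
Nov 10 is 3 days after Nov 7; 3 mod 7 = 3, so Sunday + 3 = Wednesday.
5200 mod 7 = 6, so 5200 days after a Wednesday is Wednesday + 6 = Tuesday.

Tuesday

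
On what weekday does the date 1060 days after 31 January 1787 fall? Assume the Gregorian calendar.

Jan 31, 1787 is a Wednesday.
1060 mod 7 = 3, so 1060 days after a Wednesday is Wednesday + 3 = Saturday.

Saturday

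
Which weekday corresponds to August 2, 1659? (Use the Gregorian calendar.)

Doomsday rule: the anchor day for the 1600s is Tuesday. For year 59: 59÷12 = 4 r 11, and 11÷4 = 2, so 4+11+2 = 17.
Tuesday + 17 ≡ Friday — that's 1659's doomsday.
In August the doomsday date is Aug 8.
Aug 2 is 6 days before Aug 8; 6 mod 7 = 6, so Friday − 6 = Saturday.

Saturday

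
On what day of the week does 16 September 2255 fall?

Sunday

Doomsday rule: the anchor day for the 2200s is Friday. For year 55: 55÷12 = 4 r 7, and 7÷4 = 1, so 4+7+1 = 12.
Friday + 12 ≡ Wednesday — that's 2255's doomsday.
In September the doomsday date is Sep 5.
Sep 16 is 11 days after Sep 5; 11 mod 7 = 4, so Wednesday + 4 = Sunday.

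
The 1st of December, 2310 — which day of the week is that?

Doomsday rule: the anchor day for the 2300s is Wednesday. For year 10: 10÷12 = 0 r 10, and 10÷4 = 2, so 0+10+2 = 12.
Wednesday + 12 ≡ Monday — that's 2310's doomsday.
In December the doomsday date is Dec 12.
Dec 1 is 11 days before Dec 12; 11 mod 7 = 4, so Monday − 4 = Thursday.

Thursday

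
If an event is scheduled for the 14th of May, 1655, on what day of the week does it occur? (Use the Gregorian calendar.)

Friday

Doomsday rule: the anchor day for the 1600s is Tuesday. For year 55: 55÷12 = 4 r 7, and 7÷4 = 1, so 4+7+1 = 12.
Tuesday + 12 ≡ Sunday — that's 1655's doomsday.
In May the doomsday date is May 9.
May 14 is 5 days after May 9; 5 mod 7 = 5, so Sunday + 5 = Friday.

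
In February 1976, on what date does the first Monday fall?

February 2, 1976

February 1, 1976 is a Sunday.
The first Monday is therefore February 2 (1 days later).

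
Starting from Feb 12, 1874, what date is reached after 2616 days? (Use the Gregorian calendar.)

+365 (one year) → Feb 12, 1875 (2251 left).
+365 (one year) → Feb 12, 1876 (1886 left).
+366 (one year; includes Feb 29, 1876) → Feb 12, 1877 (1520 left).
+365 (one year) → Feb 12, 1878 (1155 left).
+365 (one year) → Feb 12, 1879 (790 left).
+365 (one year) → Feb 12, 1880 (425 left).
+366 (one year; includes Feb 29, 1880) → Feb 12, 1881 (59 left).
Feb has 28 days: +17 → Mar 1, 1881 (42 left).
Mar has 31 days: +31 → Apr 1, 1881 (11 left).
+11 → Apr 12, 1881.

April 12, 1881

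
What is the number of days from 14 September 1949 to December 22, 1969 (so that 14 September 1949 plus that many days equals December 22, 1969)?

7404

Sep 14, 1949 → Sep 14, 1950: 365 days.
Sep 14, 1950 → Sep 14, 1951: 365 days.
Sep 14, 1951 → Sep 14, 1952: 366 days (Feb 29, 1952 is in that span).
Sep 14, 1952 → Sep 14, 1953: 365 days.
Sep 14, 1953 → Sep 14, 1954: 365 days.
Sep 14, 1954 → Sep 14, 1955: 365 days.
Sep 14, 1955 → Sep 14, 1956: 366 days (Feb 29, 1956 is in that span).
Sep 14, 1956 → Sep 14, 1957: 365 days.
Sep 14, 1957 → Sep 14, 1958: 365 days.
Sep 14, 1958 → Sep 14, 1959: 365 days.
Sep 14, 1959 → Sep 14, 1960: 366 days (Feb 29, 1960 is in that span).
Sep 14, 1960 → Sep 14, 1961: 365 days.
Sep 14, 1961 → Sep 14, 1962: 365 days.
Sep 14, 1962 → Sep 14, 1963: 365 days.
Sep 14, 1963 → Sep 14, 1964: 366 days (Feb 29, 1964 is in that span).
Sep 14, 1964 → Sep 14, 1965: 365 days.
Sep 14, 1965 → Sep 14, 1966: 365 days.
Sep 14, 1966 → Sep 14, 1967: 365 days.
Sep 14, 1967 → Sep 14, 1968: 366 days (Feb 29, 1968 is in that span).
Sep 14, 1968 → Sep 14, 1969: 365 days.
Sep 14, 1969 → Oct 14, 1969: 30 days (September has 30).
Oct 14, 1969 → Nov 14, 1969: 31 days (October has 31).
Nov 14, 1969 → Dec 14, 1969: 30 days (November has 30).
Dec 14, 1969 → Dec 22, 1969: 8 days.
Total: 7404 days.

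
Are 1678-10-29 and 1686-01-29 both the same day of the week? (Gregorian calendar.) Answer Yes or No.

No

From Oct 29, 1678 to Jan 29, 1686 is 2649 days.
2649 mod 7 = 3, so they are different weekdays.
(Oct 29, 1678 is a Saturday; Jan 29, 1686 is a Tuesday.)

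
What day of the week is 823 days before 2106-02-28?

First find the weekday of Feb 28, 2106. Doomsday rule: the anchor day for the 2100s is Sunday. For year 06: 6÷12 = 0 r 6, and 6÷4 = 1, so 0+6+1 = 7.
Sunday + 7 ≡ Sunday — that's 2106's doomsday.
In February the doomsday date is Feb 28 (2106 is not a leap year).
Feb 28 is the doomsday itself: Sunday.
823 mod 7 = 4, so 823 days before a Sunday is Sunday − 4 = Wednesday.

Wednesday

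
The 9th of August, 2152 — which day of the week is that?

Doomsday rule: the anchor day for the 2100s is Sunday. For year 52: 52÷12 = 4 r 4, and 4÷4 = 1, so 4+4+1 = 9.
Sunday + 9 ≡ Tuesday — that's 2152's doomsday.
In August the doomsday date is Aug 8.
Aug 9 is 1 day after Aug 8; 1 mod 7 = 1, so Tuesday + 1 = Wednesday.

Wednesday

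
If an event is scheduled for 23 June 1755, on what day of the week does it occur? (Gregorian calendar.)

Doomsday rule: the anchor day for the 1700s is Sunday. For year 55: 55÷12 = 4 r 7, and 7÷4 = 1, so 4+7+1 = 12.
Sunday + 12 ≡ Friday — that's 1755's doomsday.
In June the doomsday date is Jun 6.
Jun 23 is 17 days after Jun 6; 17 mod 7 = 3, so Friday + 3 = Monday.

Monday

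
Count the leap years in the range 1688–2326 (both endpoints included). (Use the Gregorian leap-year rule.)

Multiples of 4 in [1688,2326]: 160.
Of those, multiples of 100: 7 (not leap unless ÷400).
Multiples of 400: 1.
Leap years = 160 − 7 + 1 = 154.

154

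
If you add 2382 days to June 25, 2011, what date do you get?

January 1, 2018

+366 (one year; includes Feb 29, 2012) → Jun 25, 2012 (2016 left).
+365 (one year) → Jun 25, 2013 (1651 left).
+365 (one year) → Jun 25, 2014 (1286 left).
+365 (one year) → Jun 25, 2015 (921 left).
+366 (one year; includes Feb 29, 2016) → Jun 25, 2016 (555 left).
+365 (one year) → Jun 25, 2017 (190 left).
Jun has 30 days: +6 → Jul 1, 2017 (184 left).
Jul has 31 days: +31 → Aug 1, 2017 (153 left).
Aug has 31 days: +31 → Sep 1, 2017 (122 left).
Sep has 30 days: +30 → Oct 1, 2017 (92 left).
Oct has 31 days: +31 → Nov 1, 2017 (61 left).
Nov has 30 days: +30 → Dec 1, 2017 (31 left).
Dec has 31 days: +31 → Jan 1, 2018 (0 left).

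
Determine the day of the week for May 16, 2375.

Doomsday rule: the anchor day for the 2300s is Wednesday. For year 75: 75÷12 = 6 r 3, and 3÷4 = 0, so 6+3+0 = 9.
Wednesday + 9 ≡ Friday — that's 2375's doomsday.
In May the doomsday date is May 9.
May 16 is 7 days after May 9; 7 mod 7 = 0, so Friday + 0 = Friday.

Friday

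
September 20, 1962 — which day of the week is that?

Doomsday rule: the anchor day for the 1900s is Wednesday. For year 62: 62÷12 = 5 r 2, and 2÷4 = 0, so 5+2+0 = 7.
Wednesday + 7 ≡ Wednesday — that's 1962's doomsday.
In September the doomsday date is Sep 5.
Sep 20 is 15 days after Sep 5; 15 mod 7 = 1, so Wednesday + 1 = Thursday.

Thursday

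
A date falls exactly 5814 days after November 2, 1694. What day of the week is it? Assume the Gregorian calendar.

Saturday

First find the weekday of Nov 2, 1694. Doomsday rule: the anchor day for the 1600s is Tuesday. For year 94: 94÷12 = 7 r 10, and 10÷4 = 2, so 7+10+2 = 19.
Tuesday + 19 ≡ Sunday — that's 1694's doomsday.
In November the doomsday date is Nov 7.
Nov 2 is 5 days before Nov 7; 5 mod 7 = 5, so Sunday − 5 = Tuesday.
5814 mod 7 = 4, so 5814 days after a Tuesday is Tuesday + 4 = Saturday.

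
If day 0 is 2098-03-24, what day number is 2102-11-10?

Mar 24, 2098 → Mar 24, 2099: 365 days.
Mar 24, 2099 → Mar 24, 2100: 365 days.
Mar 24, 2100 → Mar 24, 2101: 365 days.
Mar 24, 2101 → Mar 24, 2102: 365 days.
Mar 24, 2102 → Apr 24, 2102: 31 days (March has 31).
Apr 24, 2102 → May 24, 2102: 30 days (April has 30).
May 24, 2102 → Jun 24, 2102: 31 days (May has 31).
Jun 24, 2102 → Jul 24, 2102: 30 days (June has 30).
Jul 24, 2102 → Aug 24, 2102: 31 days (July has 31).
Aug 24, 2102 → Sep 24, 2102: 31 days (August has 31).
Sep 24, 2102 → Oct 24, 2102: 30 days (September has 30).
Oct 24, 2102 → Nov 10, 2102: 17 days.
Total: 1691 days.

1691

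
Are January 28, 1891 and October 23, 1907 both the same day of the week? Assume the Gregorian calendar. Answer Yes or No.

From Jan 28, 1891 to Oct 23, 1907 is 6111 days.
6111 mod 7 = 0, so they are the same weekday.
(Jan 28, 1891 is a Wednesday; Oct 23, 1907 is a Wednesday.)

Yes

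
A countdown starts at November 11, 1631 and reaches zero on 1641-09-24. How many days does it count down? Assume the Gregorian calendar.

3605

Nov 11, 1631 → Nov 11, 1632: 366 days (Feb 29, 1632 is in that span).
Nov 11, 1632 → Nov 11, 1633: 365 days.
Nov 11, 1633 → Nov 11, 1634: 365 days.
Nov 11, 1634 → Nov 11, 1635: 365 days.
Nov 11, 1635 → Nov 11, 1636: 366 days (Feb 29, 1636 is in that span).
Nov 11, 1636 → Nov 11, 1637: 365 days.
Nov 11, 1637 → Nov 11, 1638: 365 days.
Nov 11, 1638 → Nov 11, 1639: 365 days.
Nov 11, 1639 → Nov 11, 1640: 366 days (Feb 29, 1640 is in that span).
Nov 11, 1640 → Dec 11, 1640: 30 days (November has 30).
Dec 11, 1640 → Jan 11, 1641: 31 days (December has 31).
Jan 11, 1641 → Feb 11, 1641: 31 days (January has 31).
Feb 11, 1641 → Mar 11, 1641: 28 days (February has 28).
Mar 11, 1641 → Apr 11, 1641: 31 days (March has 31).
Apr 11, 1641 → May 11, 1641: 30 days (April has 30).
May 11, 1641 → Jun 11, 1641: 31 days (May has 31).
Jun 11, 1641 → Jul 11, 1641: 30 days (June has 30).
Jul 11, 1641 → Aug 11, 1641: 31 days (July has 31).
Aug 11, 1641 → Sep 11, 1641: 31 days (August has 31).
Sep 11, 1641 → Sep 24, 1641: 13 days.
Total: 3605 days.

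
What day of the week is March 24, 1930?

Monday

January 1, 1930 is a Wednesday.
Jan 1, 1930 → Feb 1, 1930: 31 days (January has 31).
Feb 1, 1930 → Mar 1, 1930: 28 days (February has 28).
Mar 1, 1930 → Mar 24, 1930: 23 days.
Total: 82 days.
82 mod 7 = 5, so Wednesday + 5 = Monday.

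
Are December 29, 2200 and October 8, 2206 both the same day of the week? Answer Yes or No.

From Dec 29, 2200 to Oct 8, 2206 is 2109 days.
2109 mod 7 = 2, so they are different weekdays.
(Dec 29, 2200 is a Monday; Oct 8, 2206 is a Wednesday.)

No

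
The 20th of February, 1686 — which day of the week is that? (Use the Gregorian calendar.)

Wednesday

Doomsday rule: the anchor day for the 1600s is Tuesday. For year 86: 86÷12 = 7 r 2, and 2÷4 = 0, so 7+2+0 = 9.
Tuesday + 9 ≡ Thursday — that's 1686's doomsday.
In February the doomsday date is Feb 28 (1686 is not a leap year).
Feb 20 is 8 days before Feb 28; 8 mod 7 = 1, so Thursday − 1 = Wednesday.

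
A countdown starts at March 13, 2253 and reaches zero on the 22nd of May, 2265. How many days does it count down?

4453

Mar 13, 2253 → Mar 13, 2254: 365 days.
Mar 13, 2254 → Mar 13, 2255: 365 days.
Mar 13, 2255 → Mar 13, 2256: 366 days (Feb 29, 2256 is in that span).
Mar 13, 2256 → Mar 13, 2257: 365 days.
Mar 13, 2257 → Mar 13, 2258: 365 days.
Mar 13, 2258 → Mar 13, 2259: 365 days.
Mar 13, 2259 → Mar 13, 2260: 366 days (Feb 29, 2260 is in that span).
Mar 13, 2260 → Mar 13, 2261: 365 days.
Mar 13, 2261 → Mar 13, 2262: 365 days.
Mar 13, 2262 → Mar 13, 2263: 365 days.
Mar 13, 2263 → Mar 13, 2264: 366 days (Feb 29, 2264 is in that span).
Mar 13, 2264 → Mar 13, 2265: 365 days.
Mar 13, 2265 → Apr 13, 2265: 31 days (March has 31).
Apr 13, 2265 → May 13, 2265: 30 days (April has 30).
May 13, 2265 → May 22, 2265: 9 days.
Total: 4453 days.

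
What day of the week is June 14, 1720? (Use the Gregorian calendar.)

Doomsday rule: the anchor day for the 1700s is Sunday. For year 20: 20÷12 = 1 r 8, and 8÷4 = 2, so 1+8+2 = 11.
Sunday + 11 ≡ Thursday — that's 1720's doomsday.
In June the doomsday date is Jun 6.
Jun 14 is 8 days after Jun 6; 8 mod 7 = 1, so Thursday + 1 = Friday.

Friday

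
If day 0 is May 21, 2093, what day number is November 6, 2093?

169

May 21, 2093 → Jun 21, 2093: 31 days (May has 31).
Jun 21, 2093 → Jul 21, 2093: 30 days (June has 30).
Jul 21, 2093 → Aug 21, 2093: 31 days (July has 31).
Aug 21, 2093 → Sep 21, 2093: 31 days (August has 31).
Sep 21, 2093 → Oct 21, 2093: 30 days (September has 30).
Oct 21, 2093 → Nov 6, 2093: 16 days.
Total: 169 days.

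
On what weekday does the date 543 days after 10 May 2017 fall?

Sunday

May 10, 2017 is a Wednesday.
543 mod 7 = 4, so 543 days after a Wednesday is Wednesday + 4 = Sunday.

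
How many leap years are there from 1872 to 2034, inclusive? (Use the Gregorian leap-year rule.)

40

Multiples of 4 in [1872,2034]: 41.
Of those, multiples of 100: 2 (not leap unless ÷400).
Multiples of 400: 1.
Leap years = 41 − 2 + 1 = 40.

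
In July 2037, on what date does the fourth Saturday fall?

July 1, 2037 is a Wednesday.
The first Saturday is therefore July 4 (3 days later).
The fourth Saturday is 4 + 3×7 = July 25.

July 25, 2037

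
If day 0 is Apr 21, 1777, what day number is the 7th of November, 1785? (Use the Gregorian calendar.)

3122

Apr 21, 1777 → Apr 21, 1778: 365 days.
Apr 21, 1778 → Apr 21, 1779: 365 days.
Apr 21, 1779 → Apr 21, 1780: 366 days (Feb 29, 1780 is in that span).
Apr 21, 1780 → Apr 21, 1781: 365 days.
Apr 21, 1781 → Apr 21, 1782: 365 days.
Apr 21, 1782 → Apr 21, 1783: 365 days.
Apr 21, 1783 → Apr 21, 1784: 366 days (Feb 29, 1784 is in that span).
Apr 21, 1784 → Apr 21, 1785: 365 days.
Apr 21, 1785 → May 21, 1785: 30 days (April has 30).
May 21, 1785 → Jun 21, 1785: 31 days (May has 31).
Jun 21, 1785 → Jul 21, 1785: 30 days (June has 30).
Jul 21, 1785 → Aug 21, 1785: 31 days (July has 31).
Aug 21, 1785 → Sep 21, 1785: 31 days (August has 31).
Sep 21, 1785 → Oct 21, 1785: 30 days (September has 30).
Oct 21, 1785 → Nov 7, 1785: 17 days.
Total: 3122 days.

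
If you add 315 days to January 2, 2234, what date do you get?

November 13, 2234

Jan has 31 days: +30 → Feb 1, 2234 (285 left).
Feb has 28 days: +28 → Mar 1, 2234 (257 left).
Mar has 31 days: +31 → Apr 1, 2234 (226 left).
Apr has 30 days: +30 → May 1, 2234 (196 left).
May has 31 days: +31 → Jun 1, 2234 (165 left).
Jun has 30 days: +30 → Jul 1, 2234 (135 left).
Jul has 31 days: +31 → Aug 1, 2234 (104 left).
Aug has 31 days: +31 → Sep 1, 2234 (73 left).
Sep has 30 days: +30 → Oct 1, 2234 (43 left).
Oct has 31 days: +31 → Nov 1, 2234 (12 left).
+12 → Nov 13, 2234.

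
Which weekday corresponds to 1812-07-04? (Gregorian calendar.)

Doomsday rule: the anchor day for the 1800s is Friday. For year 12: 12÷12 = 1 r 0, and 0÷4 = 0, so 1+0+0 = 1.
Friday + 1 ≡ Saturday — that's 1812's doomsday.
In July the doomsday date is Jul 11.
Jul 4 is 7 days before Jul 11; 7 mod 7 = 0, so Saturday − 0 = Saturday.

Saturday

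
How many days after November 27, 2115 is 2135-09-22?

Nov 27, 2115 → Nov 27, 2116: 366 days (Feb 29, 2116 is in that span).
Nov 27, 2116 → Nov 27, 2117: 365 days.
Nov 27, 2117 → Nov 27, 2118: 365 days.
Nov 27, 2118 → Nov 27, 2119: 365 days.
Nov 27, 2119 → Nov 27, 2120: 366 days (Feb 29, 2120 is in that span).
Nov 27, 2120 → Nov 27, 2121: 365 days.
Nov 27, 2121 → Nov 27, 2122: 365 days.
Nov 27, 2122 → Nov 27, 2123: 365 days.
Nov 27, 2123 → Nov 27, 2124: 366 days (Feb 29, 2124 is in that span).
Nov 27, 2124 → Nov 27, 2125: 365 days.
Nov 27, 2125 → Nov 27, 2126: 365 days.
Nov 27, 2126 → Nov 27, 2127: 365 days.
Nov 27, 2127 → Nov 27, 2128: 366 days (Feb 29, 2128 is in that span).
Nov 27, 2128 → Nov 27, 2129: 365 days.
Nov 27, 2129 → Nov 27, 2130: 365 days.
Nov 27, 2130 → Nov 27, 2131: 365 days.
Nov 27, 2131 → Nov 27, 2132: 366 days (Feb 29, 2132 is in that span).
Nov 27, 2132 → Nov 27, 2133: 365 days.
Nov 27, 2133 → Nov 27, 2134: 365 days.
Nov 27, 2134 → Dec 27, 2134: 30 days (November has 30).
Dec 27, 2134 → Jan 27, 2135: 31 days (December has 31).
Jan 27, 2135 → Feb 27, 2135: 31 days (January has 31).
Feb 27, 2135 → Mar 27, 2135: 28 days (February has 28).
Mar 27, 2135 → Apr 27, 2135: 31 days (March has 31).
Apr 27, 2135 → May 27, 2135: 30 days (April has 30).
May 27, 2135 → Jun 27, 2135: 31 days (May has 31).
Jun 27, 2135 → Jul 27, 2135: 30 days (June has 30).
Jul 27, 2135 → Aug 27, 2135: 31 days (July has 31).
Aug 27, 2135 → Sep 22, 2135: 26 days.
Total: 7239 days.

7239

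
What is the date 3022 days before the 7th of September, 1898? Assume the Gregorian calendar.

−365 (one year) → Sep 7, 1897 (2657 left).
−365 (one year) → Sep 7, 1896 (2292 left).
−366 (one year; includes Feb 29, 1896) → Sep 7, 1895 (1926 left).
−365 (one year) → Sep 7, 1894 (1561 left).
−365 (one year) → Sep 7, 1893 (1196 left).
−365 (one year) → Sep 7, 1892 (831 left).
−366 (one year; includes Feb 29, 1892) → Sep 7, 1891 (465 left).
−365 (one year) → Sep 7, 1890 (100 left).
−7 → Aug 31, 1890 (end of Aug, 31 days; 93 left).
−31 → Jul 31, 1890 (end of Jul, 31 days; 62 left).
−31 → Jun 30, 1890 (end of Jun, 30 days; 31 left).
−30 → May 31, 1890 (end of May, 31 days; 1 left).
−1 → May 30, 1890.

May 30, 1890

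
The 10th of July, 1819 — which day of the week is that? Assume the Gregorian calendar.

Doomsday rule: the anchor day for the 1800s is Friday. For year 19: 19÷12 = 1 r 7, and 7÷4 = 1, so 1+7+1 = 9.
Friday + 9 ≡ Sunday — that's 1819's doomsday.
In July the doomsday date is Jul 11.
Jul 10 is 1 day before Jul 11; 1 mod 7 = 1, so Sunday − 1 = Saturday.

Saturday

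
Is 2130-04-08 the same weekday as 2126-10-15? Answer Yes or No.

No

From Oct 15, 2126 to Apr 8, 2130 is 1271 days.
1271 mod 7 = 4, so they are different weekdays.
(Oct 15, 2126 is a Tuesday; Apr 8, 2130 is a Saturday.)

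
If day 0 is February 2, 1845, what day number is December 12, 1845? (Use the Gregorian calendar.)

313

Feb 2, 1845 → Mar 2, 1845: 28 days (February has 28).
Mar 2, 1845 → Apr 2, 1845: 31 days (March has 31).
Apr 2, 1845 → May 2, 1845: 30 days (April has 30).
May 2, 1845 → Jun 2, 1845: 31 days (May has 31).
Jun 2, 1845 → Jul 2, 1845: 30 days (June has 30).
Jul 2, 1845 → Aug 2, 1845: 31 days (July has 31).
Aug 2, 1845 → Sep 2, 1845: 31 days (August has 31).
Sep 2, 1845 → Oct 2, 1845: 30 days (September has 30).
Oct 2, 1845 → Nov 2, 1845: 31 days (October has 31).
Nov 2, 1845 → Dec 2, 1845: 30 days (November has 30).
Dec 2, 1845 → Dec 12, 1845: 10 days.
Total: 313 days.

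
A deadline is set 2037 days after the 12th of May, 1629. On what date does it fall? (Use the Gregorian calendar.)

+365 (one year) → May 12, 1630 (1672 left).
+365 (one year) → May 12, 1631 (1307 left).
+366 (one year; includes Feb 29, 1632) → May 12, 1632 (941 left).
+365 (one year) → May 12, 1633 (576 left).
+365 (one year) → May 12, 1634 (211 left).
May has 31 days: +20 → Jun 1, 1634 (191 left).
Jun has 30 days: +30 → Jul 1, 1634 (161 left).
Jul has 31 days: +31 → Aug 1, 1634 (130 left).
Aug has 31 days: +31 → Sep 1, 1634 (99 left).
Sep has 30 days: +30 → Oct 1, 1634 (69 left).
Oct has 31 days: +31 → Nov 1, 1634 (38 left).
Nov has 30 days: +30 → Dec 1, 1634 (8 left).
+8 → Dec 9, 1634.

December 9, 1634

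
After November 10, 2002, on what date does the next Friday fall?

Nov 10, 2002 is a Sunday.
From Sunday to the next Friday is 5 days.
Nov 10, 2002 + 5 = Nov 15, 2002.

November 15, 2002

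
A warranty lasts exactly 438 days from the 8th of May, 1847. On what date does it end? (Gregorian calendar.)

July 19, 1848

+366 (one year; includes Feb 29, 1848) → May 8, 1848 (72 left).
May has 31 days: +24 → Jun 1, 1848 (48 left).
Jun has 30 days: +30 → Jul 1, 1848 (18 left).
+18 → Jul 19, 1848.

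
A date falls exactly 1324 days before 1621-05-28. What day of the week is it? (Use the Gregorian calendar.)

Thursday

First find the weekday of May 28, 1621. Doomsday rule: the anchor day for the 1600s is Tuesday. For year 21: 21÷12 = 1 r 9, and 9÷4 = 2, so 1+9+2 = 12.
Tuesday + 12 ≡ Sunday — that's 1621's doomsday.
In May the doomsday date is May 9.
May 28 is 19 days after May 9; 19 mod 7 = 5, so Sunday + 5 = Friday.
1324 mod 7 = 1, so 1324 days before a Friday is Friday − 1 = Thursday.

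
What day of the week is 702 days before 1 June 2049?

Jun 1, 2049 is a Tuesday.
702 mod 7 = 2, so 702 days before a Tuesday is Tuesday − 2 = Sunday.

Sunday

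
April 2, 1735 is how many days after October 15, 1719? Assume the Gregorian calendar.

Oct 15, 1719 → Oct 15, 1720: 366 days (Feb 29, 1720 is in that span).
Oct 15, 1720 → Oct 15, 1721: 365 days.
Oct 15, 1721 → Oct 15, 1722: 365 days.
Oct 15, 1722 → Oct 15, 1723: 365 days.
Oct 15, 1723 → Oct 15, 1724: 366 days (Feb 29, 1724 is in that span).
Oct 15, 1724 → Oct 15, 1725: 365 days.
Oct 15, 1725 → Oct 15, 1726: 365 days.
Oct 15, 1726 → Oct 15, 1727: 365 days.
Oct 15, 1727 → Oct 15, 1728: 366 days (Feb 29, 1728 is in that span).
Oct 15, 1728 → Oct 15, 1729: 365 days.
Oct 15, 1729 → Oct 15, 1730: 365 days.
Oct 15, 1730 → Oct 15, 1731: 365 days.
Oct 15, 1731 → Oct 15, 1732: 366 days (Feb 29, 1732 is in that span).
Oct 15, 1732 → Oct 15, 1733: 365 days.
Oct 15, 1733 → Oct 15, 1734: 365 days.
Oct 15, 1734 → Nov 15, 1734: 31 days (October has 31).
Nov 15, 1734 → Dec 15, 1734: 30 days (November has 30).
Dec 15, 1734 → Jan 15, 1735: 31 days (December has 31).
Jan 15, 1735 → Feb 15, 1735: 31 days (January has 31).
Feb 15, 1735 → Mar 15, 1735: 28 days (February has 28).
Mar 15, 1735 → Apr 2, 1735: 18 days.
Total: 5648 days.

5648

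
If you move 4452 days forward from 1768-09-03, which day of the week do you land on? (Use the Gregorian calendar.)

First find the weekday of Sep 3, 1768. Doomsday rule: the anchor day for the 1700s is Sunday. For year 68: 68÷12 = 5 r 8, and 8÷4 = 2, so 5+8+2 = 15.
Sunday + 15 ≡ Monday — that's 1768's doomsday.
In September the doomsday date is Sep 5.
Sep 3 is 2 days before Sep 5; 2 mod 7 = 2, so Monday − 2 = Saturday.
4452 mod 7 = 0, so 4452 days after a Saturday is Saturday + 0 = Saturday.

Saturday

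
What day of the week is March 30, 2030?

Saturday

January 1, 2030 is a Tuesday.
Jan 1, 2030 → Feb 1, 2030: 31 days (January has 31).
Feb 1, 2030 → Mar 1, 2030: 28 days (February has 28).
Mar 1, 2030 → Mar 30, 2030: 29 days.
Total: 88 days.
88 mod 7 = 4, so Tuesday + 4 = Saturday.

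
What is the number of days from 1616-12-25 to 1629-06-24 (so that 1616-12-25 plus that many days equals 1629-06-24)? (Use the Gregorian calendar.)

Dec 25, 1616 → Dec 25, 1617: 365 days.
Dec 25, 1617 → Dec 25, 1618: 365 days.
Dec 25, 1618 → Dec 25, 1619: 365 days.
Dec 25, 1619 → Dec 25, 1620: 366 days (Feb 29, 1620 is in that span).
Dec 25, 1620 → Dec 25, 1621: 365 days.
Dec 25, 1621 → Dec 25, 1622: 365 days.
Dec 25, 1622 → Dec 25, 1623: 365 days.
Dec 25, 1623 → Dec 25, 1624: 366 days (Feb 29, 1624 is in that span).
Dec 25, 1624 → Dec 25, 1625: 365 days.
Dec 25, 1625 → Dec 25, 1626: 365 days.
Dec 25, 1626 → Dec 25, 1627: 365 days.
Dec 25, 1627 → Dec 25, 1628: 366 days (Feb 29, 1628 is in that span).
Dec 25, 1628 → Jan 25, 1629: 31 days (December has 31).
Jan 25, 1629 → Feb 25, 1629: 31 days (January has 31).
Feb 25, 1629 → Mar 25, 1629: 28 days (February has 28).
Mar 25, 1629 → Apr 25, 1629: 31 days (March has 31).
Apr 25, 1629 → May 25, 1629: 30 days (April has 30).
May 25, 1629 → Jun 24, 1629: 30 days.
Total: 4564 days.

4564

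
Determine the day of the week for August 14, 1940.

Doomsday rule: the anchor day for the 1900s is Wednesday. For year 40: 40÷12 = 3 r 4, and 4÷4 = 1, so 3+4+1 = 8.
Wednesday + 8 ≡ Thursday — that's 1940's doomsday.
In August the doomsday date is Aug 8.
Aug 14 is 6 days after Aug 8; 6 mod 7 = 6, so Thursday + 6 = Wednesday.

Wednesday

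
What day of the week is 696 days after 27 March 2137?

First find the weekday of Mar 27, 2137. Doomsday rule: the anchor day for the 2100s is Sunday. For year 37: 37÷12 = 3 r 1, and 1÷4 = 0, so 3+1+0 = 4.
Sunday + 4 ≡ Thursday — that's 2137's doomsday.
In March the doomsday date is Mar 14.
Mar 27 is 13 days after Mar 14; 13 mod 7 = 6, so Thursday + 6 = Wednesday.
696 mod 7 = 3, so 696 days after a Wednesday is Wednesday + 3 = Saturday.

Saturday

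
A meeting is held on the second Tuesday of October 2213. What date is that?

October 12, 2213

October 1, 2213 is a Friday.
The first Tuesday is therefore October 5 (4 days later).
The second Tuesday is 5 + 1×7 = October 12.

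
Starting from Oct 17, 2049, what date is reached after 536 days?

April 6, 2051

+365 (one year) → Oct 17, 2050 (171 left).
Oct has 31 days: +15 → Nov 1, 2050 (156 left).
Nov has 30 days: +30 → Dec 1, 2050 (126 left).
Dec has 31 days: +31 → Jan 1, 2051 (95 left).
Jan has 31 days: +31 → Feb 1, 2051 (64 left).
Feb has 28 days: +28 → Mar 1, 2051 (36 left).
Mar has 31 days: +31 → Apr 1, 2051 (5 left).
+5 → Apr 6, 2051.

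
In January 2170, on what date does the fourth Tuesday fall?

January 23, 2170

January 1, 2170 is a Monday.
The first Tuesday is therefore January 2 (1 days later).
The fourth Tuesday is 2 + 3×7 = January 23.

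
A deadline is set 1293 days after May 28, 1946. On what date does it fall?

December 11, 1949

+365 (one year) → May 28, 1947 (928 left).
+366 (one year; includes Feb 29, 1948) → May 28, 1948 (562 left).
+365 (one year) → May 28, 1949 (197 left).
May has 31 days: +4 → Jun 1, 1949 (193 left).
Jun has 30 days: +30 → Jul 1, 1949 (163 left).
Jul has 31 days: +31 → Aug 1, 1949 (132 left).
Aug has 31 days: +31 → Sep 1, 1949 (101 left).
Sep has 30 days: +30 → Oct 1, 1949 (71 left).
Oct has 31 days: +31 → Nov 1, 1949 (40 left).
Nov has 30 days: +30 → Dec 1, 1949 (10 left).
+10 → Dec 11, 1949.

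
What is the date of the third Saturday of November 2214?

November 19, 2214

November 1, 2214 is a Tuesday.
The first Saturday is therefore November 5 (4 days later).
The third Saturday is 5 + 2×7 = November 19.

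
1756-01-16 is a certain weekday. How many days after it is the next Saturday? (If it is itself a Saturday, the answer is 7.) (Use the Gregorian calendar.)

Jan 16, 1756 is a Friday.
From Friday to the next Saturday is 1 day.

1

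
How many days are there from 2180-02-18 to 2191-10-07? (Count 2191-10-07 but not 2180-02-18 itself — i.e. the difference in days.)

4249

Feb 18, 2180 → Feb 18, 2181: 366 days (Feb 29, 2180 is in that span).
Feb 18, 2181 → Feb 18, 2182: 365 days.
Feb 18, 2182 → Feb 18, 2183: 365 days.
Feb 18, 2183 → Feb 18, 2184: 365 days.
Feb 18, 2184 → Feb 18, 2185: 366 days (Feb 29, 2184 is in that span).
Feb 18, 2185 → Feb 18, 2186: 365 days.
Feb 18, 2186 → Feb 18, 2187: 365 days.
Feb 18, 2187 → Feb 18, 2188: 365 days.
Feb 18, 2188 → Feb 18, 2189: 366 days (Feb 29, 2188 is in that span).
Feb 18, 2189 → Feb 18, 2190: 365 days.
Feb 18, 2190 → Feb 18, 2191: 365 days.
Feb 18, 2191 → Mar 18, 2191: 28 days (February has 28).
Mar 18, 2191 → Apr 18, 2191: 31 days (March has 31).
Apr 18, 2191 → May 18, 2191: 30 days (April has 30).
May 18, 2191 → Jun 18, 2191: 31 days (May has 31).
Jun 18, 2191 → Jul 18, 2191: 30 days (June has 30).
Jul 18, 2191 → Aug 18, 2191: 31 days (July has 31).
Aug 18, 2191 → Sep 18, 2191: 31 days (August has 31).
Sep 18, 2191 → Oct 7, 2191: 19 days.
Total: 4249 days.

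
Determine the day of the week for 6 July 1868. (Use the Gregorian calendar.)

Doomsday rule: the anchor day for the 1800s is Friday. For year 68: 68÷12 = 5 r 8, and 8÷4 = 2, so 5+8+2 = 15.
Friday + 15 ≡ Saturday — that's 1868's doomsday.
In July the doomsday date is Jul 11.
Jul 6 is 5 days before Jul 11; 5 mod 7 = 5, so Saturday − 5 = Monday.

Monday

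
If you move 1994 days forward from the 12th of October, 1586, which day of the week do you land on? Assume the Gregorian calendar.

Oct 12, 1586 is a Sunday.
1994 mod 7 = 6, so 1994 days after a Sunday is Sunday + 6 = Saturday.

Saturday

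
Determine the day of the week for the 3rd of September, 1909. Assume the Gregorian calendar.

Friday

Doomsday rule: the anchor day for the 1900s is Wednesday. For year 09: 9÷12 = 0 r 9, and 9÷4 = 2, so 0+9+2 = 11.
Wednesday + 11 ≡ Sunday — that's 1909's doomsday.
In September the doomsday date is Sep 5.
Sep 3 is 2 days before Sep 5; 2 mod 7 = 2, so Sunday − 2 = Friday.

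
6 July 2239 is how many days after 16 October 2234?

1724

Oct 16, 2234 → Oct 16, 2235: 365 days.
Oct 16, 2235 → Oct 16, 2236: 366 days (Feb 29, 2236 is in that span).
Oct 16, 2236 → Oct 16, 2237: 365 days.
Oct 16, 2237 → Oct 16, 2238: 365 days.
Oct 16, 2238 → Nov 16, 2238: 31 days (October has 31).
Nov 16, 2238 → Dec 16, 2238: 30 days (November has 30).
Dec 16, 2238 → Jan 16, 2239: 31 days (December has 31).
Jan 16, 2239 → Feb 16, 2239: 31 days (January has 31).
Feb 16, 2239 → Mar 16, 2239: 28 days (February has 28).
Mar 16, 2239 → Apr 16, 2239: 31 days (March has 31).
Apr 16, 2239 → May 16, 2239: 30 days (April has 30).
May 16, 2239 → Jun 16, 2239: 31 days (May has 31).
Jun 16, 2239 → Jul 6, 2239: 20 days.
Total: 1724 days.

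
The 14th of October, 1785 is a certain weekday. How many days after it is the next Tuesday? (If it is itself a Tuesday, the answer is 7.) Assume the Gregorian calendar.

Oct 14, 1785 is a Friday.
From Friday to the next Tuesday is 4 days.

4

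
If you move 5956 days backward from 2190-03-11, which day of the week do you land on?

First find the weekday of Mar 11, 2190. Doomsday rule: the anchor day for the 2100s is Sunday. For year 90: 90÷12 = 7 r 6, and 6÷4 = 1, so 7+6+1 = 14.
Sunday + 14 ≡ Sunday — that's 2190's doomsday.
In March the doomsday date is Mar 14.
Mar 11 is 3 days before Mar 14; 3 mod 7 = 3, so Sunday − 3 = Thursday.
5956 mod 7 = 6, so 5956 days before a Thursday is Thursday − 6 = Friday.

Friday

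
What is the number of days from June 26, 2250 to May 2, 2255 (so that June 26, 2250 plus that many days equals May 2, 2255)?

1771

Jun 26, 2250 → Jun 26, 2251: 365 days.
Jun 26, 2251 → Jun 26, 2252: 366 days (Feb 29, 2252 is in that span).
Jun 26, 2252 → Jun 26, 2253: 365 days.
Jun 26, 2253 → Jun 26, 2254: 365 days.
Jun 26, 2254 → Jul 26, 2254: 30 days (June has 30).
Jul 26, 2254 → Aug 26, 2254: 31 days (July has 31).
Aug 26, 2254 → Sep 26, 2254: 31 days (August has 31).
Sep 26, 2254 → Oct 26, 2254: 30 days (September has 30).
Oct 26, 2254 → Nov 26, 2254: 31 days (October has 31).
Nov 26, 2254 → Dec 26, 2254: 30 days (November has 30).
Dec 26, 2254 → Jan 26, 2255: 31 days (December has 31).
Jan 26, 2255 → Feb 26, 2255: 31 days (January has 31).
Feb 26, 2255 → Mar 26, 2255: 28 days (February has 28).
Mar 26, 2255 → Apr 26, 2255: 31 days (March has 31).
Apr 26, 2255 → May 2, 2255: 6 days.
Total: 1771 days.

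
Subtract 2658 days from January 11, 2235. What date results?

October 2, 2227

−365 (one year) → Jan 11, 2234 (2293 left).
−365 (one year) → Jan 11, 2233 (1928 left).
−366 (one year; includes Feb 29, 2232) → Jan 11, 2232 (1562 left).
−365 (one year) → Jan 11, 2231 (1197 left).
−365 (one year) → Jan 11, 2230 (832 left).
−365 (one year) → Jan 11, 2229 (467 left).
−366 (one year; includes Feb 29, 2228) → Jan 11, 2228 (101 left).
−11 → Dec 31, 2227 (end of Dec, 31 days; 90 left).
−31 → Nov 30, 2227 (end of Nov, 30 days; 59 left).
−30 → Oct 31, 2227 (end of Oct, 31 days; 29 left).
−29 → Oct 2, 2227.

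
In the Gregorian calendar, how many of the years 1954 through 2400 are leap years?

109

Multiples of 4 in [1954,2400]: 112.
Of those, multiples of 100: 5 (not leap unless ÷400).
Multiples of 400: 2.
Leap years = 112 − 5 + 2 = 109.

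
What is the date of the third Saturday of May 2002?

May 1, 2002 is a Wednesday.
The first Saturday is therefore May 4 (3 days later).
The third Saturday is 4 + 2×7 = May 18.

May 18, 2002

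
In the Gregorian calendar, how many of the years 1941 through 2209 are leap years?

Multiples of 4 in [1941,2209]: 67.
Of those, multiples of 100: 3 (not leap unless ÷400).
Multiples of 400: 1.
Leap years = 67 − 3 + 1 = 65.

65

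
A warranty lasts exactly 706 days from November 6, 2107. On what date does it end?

October 12, 2109

+366 (one year; includes Feb 29, 2108) → Nov 6, 2108 (340 left).
Nov has 30 days: +25 → Dec 1, 2108 (315 left).
Dec has 31 days: +31 → Jan 1, 2109 (284 left).
Jan has 31 days: +31 → Feb 1, 2109 (253 left).
Feb has 28 days: +28 → Mar 1, 2109 (225 left).
Mar has 31 days: +31 → Apr 1, 2109 (194 left).
Apr has 30 days: +30 → May 1, 2109 (164 left).
May has 31 days: +31 → Jun 1, 2109 (133 left).
Jun has 30 days: +30 → Jul 1, 2109 (103 left).
Jul has 31 days: +31 → Aug 1, 2109 (72 left).
Aug has 31 days: +31 → Sep 1, 2109 (41 left).
Sep has 30 days: +30 → Oct 1, 2109 (11 left).
+11 → Oct 12, 2109.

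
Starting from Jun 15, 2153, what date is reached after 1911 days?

September 8, 2158

+365 (one year) → Jun 15, 2154 (1546 left).
+365 (one year) → Jun 15, 2155 (1181 left).
+366 (one year; includes Feb 29, 2156) → Jun 15, 2156 (815 left).
+365 (one year) → Jun 15, 2157 (450 left).
+365 (one year) → Jun 15, 2158 (85 left).
Jun has 30 days: +16 → Jul 1, 2158 (69 left).
Jul has 31 days: +31 → Aug 1, 2158 (38 left).
Aug has 31 days: +31 → Sep 1, 2158 (7 left).
+7 → Sep 8, 2158.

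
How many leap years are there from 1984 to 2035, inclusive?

13

Multiples of 4 in [1984,2035]: 13.
Of those, multiples of 100: 1 (not leap unless ÷400).
Multiples of 400: 1.
Leap years = 13 − 1 + 1 = 13.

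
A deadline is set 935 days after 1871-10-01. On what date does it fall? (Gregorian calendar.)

+366 (one year; includes Feb 29, 1872) → Oct 1, 1872 (569 left).
+365 (one year) → Oct 1, 1873 (204 left).
Oct has 31 days: +31 → Nov 1, 1873 (173 left).
Nov has 30 days: +30 → Dec 1, 1873 (143 left).
Dec has 31 days: +31 → Jan 1, 1874 (112 left).
Jan has 31 days: +31 → Feb 1, 1874 (81 left).
Feb has 28 days: +28 → Mar 1, 1874 (53 left).
Mar has 31 days: +31 → Apr 1, 1874 (22 left).
+22 → Apr 23, 1874.

April 23, 1874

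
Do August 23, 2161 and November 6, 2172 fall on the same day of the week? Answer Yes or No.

From Aug 23, 2161 to Nov 6, 2172 is 4093 days.
4093 mod 7 = 5, so they are different weekdays.
(Aug 23, 2161 is a Sunday; Nov 6, 2172 is a Friday.)

No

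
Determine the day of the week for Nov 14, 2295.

Thursday

Doomsday rule: the anchor day for the 2200s is Friday. For year 95: 95÷12 = 7 r 11, and 11÷4 = 2, so 7+11+2 = 20.
Friday + 20 ≡ Thursday — that's 2295's doomsday.
In November the doomsday date is Nov 7.
Nov 14 is 7 days after Nov 7; 7 mod 7 = 0, so Thursday + 0 = Thursday.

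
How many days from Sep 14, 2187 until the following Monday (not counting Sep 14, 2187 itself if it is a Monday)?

Sep 14, 2187 is a Friday.
From Friday to the next Monday is 3 days.

3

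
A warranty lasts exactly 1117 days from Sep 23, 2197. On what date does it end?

October 15, 2200

+365 (one year) → Sep 23, 2198 (752 left).
+365 (one year) → Sep 23, 2199 (387 left).
Sep has 30 days: +8 → Oct 1, 2199 (379 left).
Oct has 31 days: +31 → Nov 1, 2199 (348 left).
Nov has 30 days: +30 → Dec 1, 2199 (318 left).
Dec has 31 days: +31 → Jan 1, 2200 (287 left).
Jan has 31 days: +31 → Feb 1, 2200 (256 left).
Feb has 28 days: +28 → Mar 1, 2200 (228 left).
Mar has 31 days: +31 → Apr 1, 2200 (197 left).
Apr has 30 days: +30 → May 1, 2200 (167 left).
May has 31 days: +31 → Jun 1, 2200 (136 left).
Jun has 30 days: +30 → Jul 1, 2200 (106 left).
Jul has 31 days: +31 → Aug 1, 2200 (75 left).
Aug has 31 days: +31 → Sep 1, 2200 (44 left).
Sep has 30 days: +30 → Oct 1, 2200 (14 left).
+14 → Oct 15, 2200.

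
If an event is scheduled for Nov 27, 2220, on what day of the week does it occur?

Doomsday rule: the anchor day for the 2200s is Friday. For year 20: 20÷12 = 1 r 8, and 8÷4 = 2, so 1+8+2 = 11.
Friday + 11 ≡ Tuesday — that's 2220's doomsday.
In November the doomsday date is Nov 7.
Nov 27 is 20 days after Nov 7; 20 mod 7 = 6, so Tuesday + 6 = Monday.

Monday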